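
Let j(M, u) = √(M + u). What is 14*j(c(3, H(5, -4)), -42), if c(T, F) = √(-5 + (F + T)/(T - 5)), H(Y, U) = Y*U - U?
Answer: 7*√(-168 + 2*√6) ≈ 89.398*I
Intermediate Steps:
H(Y, U) = -U + U*Y (H(Y, U) = U*Y - U = -U + U*Y)
c(T, F) = √(-5 + (F + T)/(-5 + T))
14*j(c(3, H(5, -4)), -42) = 14*√(√((25 - 4*(-1 + 5) - 4*3)/(-5 + 3)) - 42) = 14*√(√((25 - 4*4 - 12)/(-2)) - 42) = 14*√(√(-(25 - 16 - 12)/2) - 42) = 14*√(√(-½*(-3)) - 42) = 14*√(√(3/2) - 42) = 14*√(√6/2 - 42) = 14*√(-42 + √6/2)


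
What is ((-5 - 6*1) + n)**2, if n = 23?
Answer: 144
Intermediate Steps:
((-5 - 6*1) + n)**2 = ((-5 - 6*1) + 23)**2 = ((-5 - 6) + 23)**2 = (-11 + 23)**2 = 12**2 = 144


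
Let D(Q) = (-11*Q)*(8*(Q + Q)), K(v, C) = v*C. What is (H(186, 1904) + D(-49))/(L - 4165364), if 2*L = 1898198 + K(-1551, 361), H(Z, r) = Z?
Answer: 844780/6992441 ≈ 0.12081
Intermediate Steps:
K(v, C) = C*v
D(Q) = -176*Q² (D(Q) = (-11*Q)*(8*(2*Q)) = (-11*Q)*(16*Q) = -176*Q²)
L = 1338287/2 (L = (1898198 + 361*(-1551))/2 = (1898198 - 559911)/2 = (½)*1338287 = 1338287/2 ≈ 6.6914e+5)
(H(186, 1904) + D(-49))/(L - 4165364) = (186 - 176*(-49)²)/(1338287/2 - 4165364) = (186 - 176*2401)/(-6992441/2) = (186 - 422576)*(-2/6992441) = -422390*(-2/6992441) = 844780/6992441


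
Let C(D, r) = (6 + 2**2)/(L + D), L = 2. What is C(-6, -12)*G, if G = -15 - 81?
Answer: 240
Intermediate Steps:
G = -96
C(D, r) = 10/(2 + D) (C(D, r) = (6 + 2**2)/(2 + D) = (6 + 4)/(2 + D) = 10/(2 + D))
C(-6, -12)*G = (10/(2 - 6))*(-96) = (10/(-4))*(-96) = (10*(-1/4))*(-96) = -5/2*(-96) = 240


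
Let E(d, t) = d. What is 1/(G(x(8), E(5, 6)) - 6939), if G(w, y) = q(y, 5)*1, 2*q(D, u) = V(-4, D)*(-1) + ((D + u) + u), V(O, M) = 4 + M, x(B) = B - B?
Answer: -1/6936 ≈ -0.00014418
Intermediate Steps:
x(B) = 0
q(D, u) = -2 + u (q(D, u) = ((4 + D)*(-1) + ((D + u) + u))/2 = ((-4 - D) + (D + 2*u))/2 = (-4 + 2*u)/2 = -2 + u)
G(w, y) = 3 (G(w, y) = (-2 + 5)*1 = 3*1 = 3)
1/(G(x(8), E(5, 6)) - 6939) = 1/(3 - 6939) = 1/(-6936) = -1/6936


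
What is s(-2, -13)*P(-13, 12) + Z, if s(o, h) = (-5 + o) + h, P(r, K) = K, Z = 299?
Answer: 59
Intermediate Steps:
s(o, h) = -5 + h + o
s(-2, -13)*P(-13, 12) + Z = (-5 - 13 - 2)*12 + 299 = -20*12 + 299 = -240 + 299 = 59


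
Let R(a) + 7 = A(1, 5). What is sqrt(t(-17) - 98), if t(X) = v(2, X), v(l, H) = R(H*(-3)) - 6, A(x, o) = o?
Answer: I*sqrt(106) ≈ 10.296*I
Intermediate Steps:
R(a) = -2 (R(a) = -7 + 5 = -2)
v(l, H) = -8 (v(l, H) = -2 - 6 = -8)
t(X) = -8
sqrt(t(-17) - 98) = sqrt(-8 - 98) = sqrt(-106) = I*sqrt(106)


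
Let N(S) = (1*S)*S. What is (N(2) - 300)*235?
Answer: -69560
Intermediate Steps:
N(S) = S**2 (N(S) = S*S = S**2)
(N(2) - 300)*235 = (2**2 - 300)*235 = (4 - 300)*235 = -296*235 = -69560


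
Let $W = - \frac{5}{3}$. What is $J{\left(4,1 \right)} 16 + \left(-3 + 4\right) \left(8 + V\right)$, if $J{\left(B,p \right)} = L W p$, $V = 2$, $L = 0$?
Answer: $10$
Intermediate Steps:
$W = - \frac{5}{3}$ ($W = \left(-5\right) \frac{1}{3} = - \frac{5}{3} \approx -1.6667$)
$J{\left(B,p \right)} = 0$ ($J{\left(B,p \right)} = 0 \left(- \frac{5}{3}\right) p = 0 p = 0$)
$J{\left(4,1 \right)} 16 + \left(-3 + 4\right) \left(8 + V\right) = 0 \cdot 16 + \left(-3 + 4\right) \left(8 + 2\right) = 0 + 1 \cdot 10 = 0 + 10 = 10$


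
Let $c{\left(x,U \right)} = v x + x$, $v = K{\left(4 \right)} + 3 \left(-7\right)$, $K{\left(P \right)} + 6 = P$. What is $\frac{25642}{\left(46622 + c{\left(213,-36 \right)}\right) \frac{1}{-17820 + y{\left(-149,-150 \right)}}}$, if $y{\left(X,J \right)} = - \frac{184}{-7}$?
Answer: $- \frac{399233119}{36694} \approx -10880.0$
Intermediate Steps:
$y{\left(X,J \right)} = \frac{184}{7}$ ($y{\left(X,J \right)} = \left(-184\right) \left(- \frac{1}{7}\right) = \frac{184}{7}$)
$K{\left(P \right)} = -6 + P$
$v = -23$ ($v = \left(-6 + 4\right) + 3 \left(-7\right) = -2 - 21 = -23$)
$c{\left(x,U \right)} = - 22 x$ ($c{\left(x,U \right)} = - 23 x + x = - 22 x$)
$\frac{25642}{\left(46622 + c{\left(213,-36 \right)}\right) \frac{1}{-17820 + y{\left(-149,-150 \right)}}} = \frac{25642}{\left(46622 - 4686\right) \frac{1}{-17820 + \frac{184}{7}}} = \frac{25642}{\left(46622 - 4686\right) \frac{1}{- \frac{124556}{7}}} = \frac{25642}{41936 \left(- \frac{7}{124556}\right)} = \frac{25642}{- \frac{73388}{31139}} = 25642 \left(- \frac{31139}{73388}\right) = - \frac{399233119}{36694}$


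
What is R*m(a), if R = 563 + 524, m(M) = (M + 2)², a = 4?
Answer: 39132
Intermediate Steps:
m(M) = (2 + M)²
R = 1087
R*m(a) = 1087*(2 + 4)² = 1087*6² = 1087*36 = 39132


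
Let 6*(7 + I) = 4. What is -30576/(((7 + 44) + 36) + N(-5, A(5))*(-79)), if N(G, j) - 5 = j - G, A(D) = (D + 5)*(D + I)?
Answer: -91728/1051 ≈ -87.277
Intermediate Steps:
I = -19/3 (I = -7 + (1/6)*4 = -7 + 2/3 = -19/3 ≈ -6.3333)
A(D) = (5 + D)*(-19/3 + D) (A(D) = (D + 5)*(D - 19/3) = (5 + D)*(-19/3 + D))
N(G, j) = 5 + j - G (N(G, j) = 5 + (j - G) = 5 + j - G)
-30576/(((7 + 44) + 36) + N(-5, A(5))*(-79)) = -30576/(((7 + 44) + 36) + (5 + (-95/3 + 5**2 - 4/3*5) - 1*(-5))*(-79)) = -30576/((51 + 36) + (5 + (-95/3 + 25 - 20/3) + 5)*(-79)) = -30576/(87 + (5 - 40/3 + 5)*(-79)) = -30576/(87 - 10/3*(-79)) = -30576/(87 + 790/3) = -30576/1051/3 = -30576*3/1051 = -91728/1051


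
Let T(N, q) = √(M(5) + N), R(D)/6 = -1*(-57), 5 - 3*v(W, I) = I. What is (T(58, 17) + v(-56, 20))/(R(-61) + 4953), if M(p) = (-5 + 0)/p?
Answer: -1/1059 + √57/5295 ≈ 0.00048156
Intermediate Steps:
M(p) = -5/p
v(W, I) = 5/3 - I/3
R(D) = 342 (R(D) = 6*(-1*(-57)) = 6*57 = 342)
T(N, q) = √(-1 + N) (T(N, q) = √(-5/5 + N) = √(-5*⅕ + N) = √(-1 + N))
(T(58, 17) + v(-56, 20))/(R(-61) + 4953) = (√(-1 + 58) + (5/3 - ⅓*20))/(342 + 4953) = (√57 + (5/3 - 20/3))/5295 = (√57 - 5)*(1/5295) = (-5 + √57)*(1/5295) = -1/1059 + √57/5295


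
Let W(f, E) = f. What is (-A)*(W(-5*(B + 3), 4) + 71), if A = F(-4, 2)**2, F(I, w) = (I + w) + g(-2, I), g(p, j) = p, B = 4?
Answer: -576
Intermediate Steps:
F(I, w) = -2 + I + w (F(I, w) = (I + w) - 2 = -2 + I + w)
A = 16 (A = (-2 - 4 + 2)**2 = (-4)**2 = 16)
(-A)*(W(-5*(B + 3), 4) + 71) = (-1*16)*(-5*(4 + 3) + 71) = -16*(-5*7 + 71) = -16*(-35 + 71) = -16*36 = -576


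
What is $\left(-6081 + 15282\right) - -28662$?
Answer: $37863$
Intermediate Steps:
$\left(-6081 + 15282\right) - -28662 = 9201 + 28662 = 37863$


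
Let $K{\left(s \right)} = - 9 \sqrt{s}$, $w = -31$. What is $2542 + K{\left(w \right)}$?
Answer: $2542 - 9 i \sqrt{31} \approx 2542.0 - 50.11 i$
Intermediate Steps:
$2542 + K{\left(w \right)} = 2542 - 9 \sqrt{-31} = 2542 - 9 i \sqrt{31}$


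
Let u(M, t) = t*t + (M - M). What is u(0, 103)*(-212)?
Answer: -2249108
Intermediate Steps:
u(M, t) = t² (u(M, t) = t² + 0 = t²)
u(0, 103)*(-212) = 103²*(-212) = 10609*(-212) = -2249108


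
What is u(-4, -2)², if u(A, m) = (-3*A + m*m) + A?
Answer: 144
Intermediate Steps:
u(A, m) = m² - 2*A (u(A, m) = (-3*A + m²) + A = (m² - 3*A) + A = m² - 2*A)
u(-4, -2)² = ((-2)² - 2*(-4))² = (4 + 8)² = 12² = 144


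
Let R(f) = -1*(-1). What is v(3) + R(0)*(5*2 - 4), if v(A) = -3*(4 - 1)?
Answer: -3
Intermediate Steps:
v(A) = -9 (v(A) = -3*3 = -9)
R(f) = 1
v(3) + R(0)*(5*2 - 4) = -9 + 1*(5*2 - 4) = -9 + 1*(10 - 4) = -9 + 1*6 = -9 + 6 = -3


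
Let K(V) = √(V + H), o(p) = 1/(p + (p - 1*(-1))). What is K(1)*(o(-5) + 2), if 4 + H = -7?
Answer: 17*I*√10/9 ≈ 5.9732*I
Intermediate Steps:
H = -11 (H = -4 - 7 = -11)
o(p) = 1/(1 + 2*p) (o(p) = 1/(p + (p + 1)) = 1/(p + (1 + p)) = 1/(1 + 2*p))
K(V) = √(-11 + V) (K(V) = √(V - 11) = √(-11 + V))
K(1)*(o(-5) + 2) = √(-11 + 1)*(1/(1 + 2*(-5)) + 2) = √(-10)*(1/(1 - 10) + 2) = (I*√10)*(1/(-9) + 2) = (I*√10)*(-⅑ + 2) = (I*√10)*(17/9) = 17*I*√10/9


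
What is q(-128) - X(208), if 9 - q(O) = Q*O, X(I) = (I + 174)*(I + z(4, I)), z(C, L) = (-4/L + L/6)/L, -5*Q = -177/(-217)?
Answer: -1399996394999/17603040 ≈ -79532.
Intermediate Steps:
Q = -177/1085 (Q = -(-177)/(5*(-217)) = -(-177)*(-1)/(5*217) = -⅕*177/217 = -177/1085 ≈ -0.16313)
z(C, L) = (-4/L + L/6)/L (z(C, L) = (-4/L + L*(⅙))/L = (-4/L + L/6)/L)
X(I) = (174 + I)*(⅙ + I - 4/I²) (X(I) = (I + 174)*(I + (⅙ - 4/I²)) = (174 + I)*(⅙ + I - 4/I²))
q(O) = 9 + 177*O/1085 (q(O) = 9 - (-177)*O/1085 = 9 + 177*O/1085)
q(-128) - X(208) = (9 + (177/1085)*(-128)) - (29 + 208² - 696/208² - 4/208 + (1045/6)*208) = (9 - 22656/1085) - (29 + 43264 - 696*1/43264 - 4*1/208 + 108680/3) = -12891/1085 - (29 + 43264 - 87/5408 - 1/52 + 108680/3) = -12891/1085 - 1*1290126499/16224 = -12891/1085 - 1290126499/16224 = -1399996394999/17603040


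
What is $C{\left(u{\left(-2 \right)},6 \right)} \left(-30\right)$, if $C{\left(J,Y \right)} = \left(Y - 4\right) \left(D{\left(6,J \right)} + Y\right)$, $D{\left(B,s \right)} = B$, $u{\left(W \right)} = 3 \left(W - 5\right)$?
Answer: $-720$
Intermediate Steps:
$u{\left(W \right)} = -15 + 3 W$ ($u{\left(W \right)} = 3 \left(-5 + W\right) = -15 + 3 W$)
$C{\left(J,Y \right)} = \left(-4 + Y\right) \left(6 + Y\right)$ ($C{\left(J,Y \right)} = \left(Y - 4\right) \left(6 + Y\right) = \left(-4 + Y\right) \left(6 + Y\right)$)
$C{\left(u{\left(-2 \right)},6 \right)} \left(-30\right) = \left(-24 + 6^{2} + 2 \cdot 6\right) \left(-30\right) = \left(-24 + 36 + 12\right) \left(-30\right) = 24 \left(-30\right) = -720$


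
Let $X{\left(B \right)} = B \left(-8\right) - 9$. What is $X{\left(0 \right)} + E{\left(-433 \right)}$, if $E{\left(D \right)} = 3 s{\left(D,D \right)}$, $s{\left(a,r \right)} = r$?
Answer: $-1308$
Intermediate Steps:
$X{\left(B \right)} = -9 - 8 B$ ($X{\left(B \right)} = - 8 B - 9 = -9 - 8 B$)
$E{\left(D \right)} = 3 D$
$X{\left(0 \right)} + E{\left(-433 \right)} = \left(-9 - 0\right) + 3 \left(-433\right) = \left(-9 + 0\right) - 1299 = -9 - 1299 = -1308$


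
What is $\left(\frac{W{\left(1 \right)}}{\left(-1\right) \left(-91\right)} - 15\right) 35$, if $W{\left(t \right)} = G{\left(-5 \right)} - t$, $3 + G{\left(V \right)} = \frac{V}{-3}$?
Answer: $- \frac{20510}{39} \approx -525.9$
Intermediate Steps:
$G{\left(V \right)} = -3 - \frac{V}{3}$ ($G{\left(V \right)} = -3 + \frac{V}{-3} = -3 + V \left(- \frac{1}{3}\right) = -3 - \frac{V}{3}$)
$W{\left(t \right)} = - \frac{4}{3} - t$ ($W{\left(t \right)} = \left(-3 - - \frac{5}{3}\right) - t = \left(-3 + \frac{5}{3}\right) - t = - \frac{4}{3} - t$)
$\left(\frac{W{\left(1 \right)}}{\left(-1\right) \left(-91\right)} - 15\right) 35 = \left(\frac{- \frac{4}{3} - 1}{\left(-1\right) \left(-91\right)} - 15\right) 35 = \left(\frac{- \frac{4}{3} - 1}{91} - 15\right) 35 = \left(\left(- \frac{7}{3}\right) \frac{1}{91} - 15\right) 35 = \left(- \frac{1}{39} - 15\right) 35 = \left(- \frac{586}{39}\right) 35 = - \frac{20510}{39}$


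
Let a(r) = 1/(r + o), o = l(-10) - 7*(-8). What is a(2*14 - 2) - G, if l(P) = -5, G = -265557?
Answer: 20447890/77 ≈ 2.6556e+5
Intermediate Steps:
o = 51 (o = -5 - 7*(-8) = -5 + 56 = 51)
a(r) = 1/(51 + r) (a(r) = 1/(r + 51) = 1/(51 + r))
a(2*14 - 2) - G = 1/(51 + (2*14 - 2)) - 1*(-265557) = 1/(51 + (28 - 2)) + 265557 = 1/(51 + 26) + 265557 = 1/77 + 265557 = 20447890/77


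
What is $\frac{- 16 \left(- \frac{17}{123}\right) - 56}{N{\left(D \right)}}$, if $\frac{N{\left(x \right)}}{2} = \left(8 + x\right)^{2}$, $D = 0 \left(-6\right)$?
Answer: $- \frac{827}{1968} \approx -0.42022$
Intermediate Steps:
$D = 0$
$N{\left(x \right)} = 2 \left(8 + x\right)^{2}$
$\frac{- 16 \left(- \frac{17}{123}\right) - 56}{N{\left(D \right)}} = \frac{- 16 \left(- \frac{17}{123}\right) - 56}{2 \left(8 + 0\right)^{2}} = \frac{- 16 \left(\left(-17\right) \frac{1}{123}\right) - 56}{2 \cdot 8^{2}} = \frac{\left(-16\right) \left(- \frac{17}{123}\right) - 56}{2 \cdot 64} = \frac{\frac{272}{123} - 56}{128} = \left(- \frac{6616}{123}\right) \frac{1}{128} = - \frac{827}{1968}$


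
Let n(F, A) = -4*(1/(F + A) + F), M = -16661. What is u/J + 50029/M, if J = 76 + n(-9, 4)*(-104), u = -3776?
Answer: -155946061/78123429 ≈ -1.9961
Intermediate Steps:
n(F, A) = -4*F - 4/(A + F) (n(F, A) = -4*(1/(A + F) + F) = -4*(F + 1/(A + F)) = -4*F - 4/(A + F))
J = -18756/5 (J = 76 + (4*(-1 - 1*(-9)**2 - 1*4*(-9))/(4 - 9))*(-104) = 76 + (4*(-1 - 1*81 + 36)/(-5))*(-104) = 76 + (4*(-1/5)*(-1 - 81 + 36))*(-104) = 76 + (4*(-1/5)*(-46))*(-104) = 76 + (184/5)*(-104) = 76 - 19136/5 = -18756/5 ≈ -3751.2)
u/J + 50029/M = -3776/(-18756/5) + 50029/(-16661) = -3776*(-5/18756) + 50029*(-1/16661) = 4720/4689 - 50029/16661 = -155946061/78123429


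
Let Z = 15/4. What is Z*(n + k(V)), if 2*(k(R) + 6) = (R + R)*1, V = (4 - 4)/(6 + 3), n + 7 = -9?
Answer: -165/2 ≈ -82.500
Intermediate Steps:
n = -16 (n = -7 - 9 = -16)
V = 0 (V = 0/9 = 0*(⅑) = 0)
Z = 15/4 (Z = 15*(¼) = 15/4 ≈ 3.7500)
k(R) = -6 + R (k(R) = -6 + ((R + R)*1)/2 = -6 + ((2*R)*1)/2 = -6 + (2*R)/2 = -6 + R)
Z*(n + k(V)) = 15*(-16 + (-6 + 0))/4 = 15*(-16 - 6)/4 = (15/4)*(-22) = -165/2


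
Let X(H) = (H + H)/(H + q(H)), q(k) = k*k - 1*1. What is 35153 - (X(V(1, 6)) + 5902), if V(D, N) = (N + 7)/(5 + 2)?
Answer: 6171779/211 ≈ 29250.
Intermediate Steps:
q(k) = -1 + k**2 (q(k) = k**2 - 1 = -1 + k**2)
V(D, N) = 1 + N/7 (V(D, N) = (7 + N)/7 = (7 + N)*(1/7) = 1 + N/7)
X(H) = 2*H/(-1 + H + H**2) (X(H) = (H + H)/(H + (-1 + H**2)) = (2*H)/(-1 + H + H**2) = 2*H/(-1 + H + H**2))
35153 - (X(V(1, 6)) + 5902) = 35153 - (2*(1 + (1/7)*6)/(-1 + (1 + (1/7)*6) + (1 + (1/7)*6)**2) + 5902) = 35153 - (2*(1 + 6/7)/(-1 + (1 + 6/7) + (1 + 6/7)**2) + 5902) = 35153 - (2*(13/7)/(-1 + 13/7 + (13/7)**2) + 5902) = 35153 - (2*(13/7)/(-1 + 13/7 + 169/49) + 5902) = 35153 - (2*(13/7)/(211/49) + 5902) = 35153 - (2*(13/7)*(49/211) + 5902) = 35153 - (182/211 + 5902) = 35153 - 1*1245504/211 = 35153 - 1245504/211 = 6171779/211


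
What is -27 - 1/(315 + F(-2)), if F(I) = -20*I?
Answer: -9586/355 ≈ -27.003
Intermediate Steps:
-27 - 1/(315 + F(-2)) = -27 - 1/(315 - 20*(-2)) = -27 - 1/(315 + 40) = -27 - 1/355 = -9586/355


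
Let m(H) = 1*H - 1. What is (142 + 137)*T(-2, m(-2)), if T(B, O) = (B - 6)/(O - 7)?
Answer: 1116/5 ≈ 223.20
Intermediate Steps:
m(H) = -1 + H (m(H) = H - 1 = -1 + H)
T(B, O) = (-6 + B)/(-7 + O)
(142 + 137)*T(-2, m(-2)) = (142 + 137)*((-6 - 2)/(-7 + (-1 - 2))) = 279*(-8/(-7 - 3)) = 279*(-8/(-10)) = 279*(-⅒*(-8)) = 279*(⅘) = 1116/5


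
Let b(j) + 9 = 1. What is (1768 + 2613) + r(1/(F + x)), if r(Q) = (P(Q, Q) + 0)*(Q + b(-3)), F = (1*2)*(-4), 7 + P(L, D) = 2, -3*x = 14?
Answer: 168013/38 ≈ 4421.4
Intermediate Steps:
x = -14/3 (x = -⅓*14 = -14/3 ≈ -4.6667)
b(j) = -8 (b(j) = -9 + 1 = -8)
P(L, D) = -5 (P(L, D) = -7 + 2 = -5)
F = -8 (F = 2*(-4) = -8)
r(Q) = 40 - 5*Q (r(Q) = (-5 + 0)*(Q - 8) = -5*(-8 + Q) = 40 - 5*Q)
(1768 + 2613) + r(1/(F + x)) = (1768 + 2613) + (40 - 5/(-8 - 14/3)) = 4381 + (40 - 5/(-38/3)) = 4381 + (40 - 5*(-3/38)) = 4381 + (40 + 15/38) = 4381 + 1535/38 = 168013/38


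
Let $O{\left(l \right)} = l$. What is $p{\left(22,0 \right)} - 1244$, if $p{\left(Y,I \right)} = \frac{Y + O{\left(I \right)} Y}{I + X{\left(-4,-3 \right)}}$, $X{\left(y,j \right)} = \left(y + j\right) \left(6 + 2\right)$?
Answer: $- \frac{34843}{28} \approx -1244.4$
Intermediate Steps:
$X{\left(y,j \right)} = 8 j + 8 y$ ($X{\left(y,j \right)} = \left(j + y\right) 8 = 8 j + 8 y$)
$p{\left(Y,I \right)} = \frac{Y + I Y}{-56 + I}$ ($p{\left(Y,I \right)} = \frac{Y + I Y}{I + \left(8 \left(-3\right) + 8 \left(-4\right)\right)} = \frac{Y + I Y}{I - 56} = \frac{Y + I Y}{-56 + I}$)
$p{\left(22,0 \right)} - 1244 = \frac{22 \left(1 + 0\right)}{-56 + 0} - 1244 = 22 \frac{1}{-56} \cdot 1 - 1244 = 22 \left(- \frac{1}{56}\right) 1 - 1244 = - \frac{11}{28} - 1244 = - \frac{34843}{28}$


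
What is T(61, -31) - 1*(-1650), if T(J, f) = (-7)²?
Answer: 1699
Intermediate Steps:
T(J, f) = 49
T(61, -31) - 1*(-1650) = 49 - 1*(-1650) = 49 + 1650 = 1699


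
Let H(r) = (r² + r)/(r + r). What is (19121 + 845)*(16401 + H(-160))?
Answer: 325875069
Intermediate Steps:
H(r) = (r + r²)/(2*r) (H(r) = (r + r²)/((2*r)) = (r + r²)*(1/(2*r)) = (r + r²)/(2*r))
(19121 + 845)*(16401 + H(-160)) = (19121 + 845)*(16401 + (½ + (½)*(-160))) = 19966*(16401 + (½ - 80)) = 19966*(16401 - 159/2) = 19966*(32643/2) = 325875069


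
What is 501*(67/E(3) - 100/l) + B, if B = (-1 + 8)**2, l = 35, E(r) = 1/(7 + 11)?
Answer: 4219765/7 ≈ 6.0282e+5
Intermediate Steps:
E(r) = 1/18
B = 49 (B = 7**2 = 49)
501*(67/E(3) - 100/l) + B = 501*(67/(1/18) - 100/35) + 49 = 501*(67*18 - 100*1/35) + 49 = 501*(1206 - 20/7) + 49 = 501*(8422/7) + 49 = 4219422/7 + 49 = 4219765/7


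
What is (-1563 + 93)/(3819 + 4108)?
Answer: -1470/7927 ≈ -0.18544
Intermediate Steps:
(-1563 + 93)/(3819 + 4108) = -1470/7927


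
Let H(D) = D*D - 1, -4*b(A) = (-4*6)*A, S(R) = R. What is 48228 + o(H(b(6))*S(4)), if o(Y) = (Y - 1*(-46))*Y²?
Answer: 140226170628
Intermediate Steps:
b(A) = 6*A (b(A) = -(-4*6)*A/4 = -(-6)*A = 6*A)
H(D) = -1 + D² (H(D) = D² - 1 = -1 + D²)
o(Y) = Y²*(46 + Y) (o(Y) = (Y + 46)*Y² = (46 + Y)*Y² = Y²*(46 + Y))
48228 + o(H(b(6))*S(4)) = 48228 + ((-1 + (6*6)²)*4)²*(46 + (-1 + (6*6)²)*4) = 48228 + ((-1 + 36²)*4)²*(46 + (-1 + 36²)*4) = 48228 + ((-1 + 1296)*4)²*(46 + (-1 + 1296)*4) = 48228 + (1295*4)²*(46 + 1295*4) = 48228 + 5180²*(46 + 5180) = 48228 + 26832400*5226 = 48228 + 140226122400 = 140226170628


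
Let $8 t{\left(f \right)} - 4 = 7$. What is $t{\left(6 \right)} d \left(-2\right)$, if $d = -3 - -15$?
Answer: $-33$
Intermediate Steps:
$d = 12$ ($d = -3 + 15 = 12$)
$t{\left(f \right)} = \frac{11}{8}$ ($t{\left(f \right)} = \frac{1}{2} + \frac{1}{8} \cdot 7 = \frac{1}{2} + \frac{7}{8} = \frac{11}{8}$)
$t{\left(6 \right)} d \left(-2\right) = \frac{11}{8} \cdot 12 \left(-2\right) = \frac{33}{2} \left(-2\right) = -33$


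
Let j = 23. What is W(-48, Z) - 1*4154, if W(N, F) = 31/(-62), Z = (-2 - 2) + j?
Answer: -8309/2 ≈ -4154.5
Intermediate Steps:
Z = 19 (Z = (-2 - 2) + 23 = -4 + 23 = 19)
W(N, F) = -½ (W(N, F) = 31*(-1/62) = -½)
W(-48, Z) - 1*4154 = -½ - 1*4154 = -½ - 4154 = -8309/2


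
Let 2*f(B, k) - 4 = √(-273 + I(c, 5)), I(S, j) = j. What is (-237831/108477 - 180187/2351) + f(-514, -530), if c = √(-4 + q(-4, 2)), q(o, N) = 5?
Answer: -6531742342/85009809 + I*√67 ≈ -76.835 + 8.1853*I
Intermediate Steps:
c = 1 (c = √(-4 + 5) = √1 = 1)
f(B, k) = 2 + I*√67 (f(B, k) = 2 + √(-273 + 5)/2 = 2 + √(-268)/2 = 2 + (2*I*√67)/2 = 2 + I*√67)
(-237831/108477 - 180187/2351) + f(-514, -530) = (-237831/108477 - 180187/2351) + (2 + I*√67) = (-237831*1/108477 - 180187*1/2351) + (2 + I*√67) = (-79277/36159 - 180187/2351) + (2 + I*√67) = -6701761960/85009809 + (2 + I*√67) = -6531742342/85009809 + I*√67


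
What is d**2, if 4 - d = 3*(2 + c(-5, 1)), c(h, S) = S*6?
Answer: 400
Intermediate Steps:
c(h, S) = 6*S
d = -20 (d = 4 - 3*(2 + 6*1) = 4 - 3*(2 + 6) = 4 - 3*8 = 4 - 1*24 = 4 - 24 = -20)
d**2 = (-20)**2 = 400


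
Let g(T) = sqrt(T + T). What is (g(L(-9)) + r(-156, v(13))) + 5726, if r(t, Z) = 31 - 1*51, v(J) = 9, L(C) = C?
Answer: 5706 + 3*I*sqrt(2) ≈ 5706.0 + 4.2426*I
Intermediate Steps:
g(T) = sqrt(2)*sqrt(T) (g(T) = sqrt(2*T) = sqrt(2)*sqrt(T))
r(t, Z) = -20 (r(t, Z) = 31 - 51 = -20)
(g(L(-9)) + r(-156, v(13))) + 5726 = (sqrt(2)*sqrt(-9) - 20) + 5726 = (sqrt(2)*(3*I) - 20) + 5726 = (3*I*sqrt(2) - 20) + 5726 = (-20 + 3*I*sqrt(2)) + 5726 = 5706 + 3*I*sqrt(2)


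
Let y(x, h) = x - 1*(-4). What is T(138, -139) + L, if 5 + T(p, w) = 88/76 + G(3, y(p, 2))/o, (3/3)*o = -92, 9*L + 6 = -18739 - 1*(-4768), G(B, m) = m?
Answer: -1362029/874 ≈ -1558.4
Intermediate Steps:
y(x, h) = 4 + x (y(x, h) = x + 4 = 4 + x)
L = -1553 (L = -2/3 + (-18739 - 1*(-4768))/9 = -2/3 + (-18739 + 4768)/9 = -2/3 + (1/9)*(-13971) = -2/3 - 4657/3 = -1553)
o = -92
T(p, w) = -1698/437 - p/92 (T(p, w) = -5 + (88/76 + (4 + p)/(-92)) = -5 + (88*(1/76) + (4 + p)*(-1/92)) = -5 + (22/19 + (-1/23 - p/92)) = -5 + (487/437 - p/92) = -1698/437 - p/92)
T(138, -139) + L = (-1698/437 - 1/92*138) - 1553 = (-1698/437 - 3/2) - 1553 = -4707/874 - 1553 = -1362029/874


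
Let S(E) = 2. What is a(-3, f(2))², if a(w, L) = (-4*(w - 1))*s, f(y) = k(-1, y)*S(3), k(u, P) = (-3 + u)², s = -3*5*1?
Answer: 57600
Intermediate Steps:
s = -15 (s = -15*1 = -15)
f(y) = 32 (f(y) = (-3 - 1)²*2 = (-4)²*2 = 16*2 = 32)
a(w, L) = -60 + 60*w (a(w, L) = -4*(w - 1)*(-15) = -4*(-1 + w)*(-15) = (4 - 4*w)*(-15) = -60 + 60*w)
a(-3, f(2))² = (-60 + 60*(-3))² = (-60 - 180)² = (-240)² = 57600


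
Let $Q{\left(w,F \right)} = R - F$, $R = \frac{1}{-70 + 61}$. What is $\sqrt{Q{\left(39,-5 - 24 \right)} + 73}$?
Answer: $\frac{\sqrt{917}}{3} \approx 10.094$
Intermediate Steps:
$R = - \frac{1}{9}$ ($R = \frac{1}{-9} = - \frac{1}{9} \approx -0.11111$)
$Q{\left(w,F \right)} = - \frac{1}{9} - F$
$\sqrt{Q{\left(39,-5 - 24 \right)} + 73} = \sqrt{\left(- \frac{1}{9} - \left(-5 - 24\right)\right) + 73} = \sqrt{\left(- \frac{1}{9} - -29\right) + 73} = \sqrt{\left(- \frac{1}{9} + 29\right) + 73} = \sqrt{\frac{260}{9} + 73} = \sqrt{\frac{917}{9}} = \frac{\sqrt{917}}{3}$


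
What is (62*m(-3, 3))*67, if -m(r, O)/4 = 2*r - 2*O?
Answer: 199392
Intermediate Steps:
m(r, O) = -8*r + 8*O (m(r, O) = -4*(2*r - 2*O) = -4*(-2*O + 2*r) = -8*r + 8*O)
(62*m(-3, 3))*67 = (62*(-8*(-3) + 8*3))*67 = (62*(24 + 24))*67 = (62*48)*67 = 2976*67 = 199392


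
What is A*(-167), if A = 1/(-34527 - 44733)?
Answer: 167/79260 ≈ 0.0021070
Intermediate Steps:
A = -1/79260 (A = 1/(-79260) = -1/79260 ≈ -1.2617e-5)
A*(-167) = -1/79260*(-167) = 167/79260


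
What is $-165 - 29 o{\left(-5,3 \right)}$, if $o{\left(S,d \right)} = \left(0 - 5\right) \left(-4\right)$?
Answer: $-745$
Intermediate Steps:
$o{\left(S,d \right)} = 20$ ($o{\left(S,d \right)} = \left(-5\right) \left(-4\right) = 20$)
$-165 - 29 o{\left(-5,3 \right)} = -165 - 580 = -745$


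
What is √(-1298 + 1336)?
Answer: √38 ≈ 6.1644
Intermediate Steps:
√(-1298 + 1336) = √38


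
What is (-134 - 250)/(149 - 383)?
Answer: 64/39 ≈ 1.6410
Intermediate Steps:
(-134 - 250)/(149 - 383) = -384/(-234) = -384*(-1/234) = 64/39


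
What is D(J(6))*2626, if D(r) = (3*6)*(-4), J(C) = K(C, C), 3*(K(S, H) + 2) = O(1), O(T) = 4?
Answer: -189072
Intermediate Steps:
K(S, H) = -⅔ (K(S, H) = -2 + (⅓)*4 = -2 + 4/3 = -⅔)
J(C) = -⅔
D(r) = -72 (D(r) = 18*(-4) = -72)
D(J(6))*2626 = -72*2626 = -189072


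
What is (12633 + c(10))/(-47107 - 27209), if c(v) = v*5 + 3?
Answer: -6343/37158 ≈ -0.17070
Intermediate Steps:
c(v) = 3 + 5*v (c(v) = 5*v + 3 = 3 + 5*v)
(12633 + c(10))/(-47107 - 27209) = (12633 + (3 + 5*10))/(-47107 - 27209) = (12633 + (3 + 50))/(-74316) = (12633 + 53)*(-1/74316) = 12686*(-1/74316) = -6343/37158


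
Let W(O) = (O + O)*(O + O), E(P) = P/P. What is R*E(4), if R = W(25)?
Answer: 2500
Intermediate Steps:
E(P) = 1
W(O) = 4*O**2 (W(O) = (2*O)*(2*O) = 4*O**2)
R = 2500 (R = 4*25**2 = 4*625 = 2500)
R*E(4) = 2500*1 = 2500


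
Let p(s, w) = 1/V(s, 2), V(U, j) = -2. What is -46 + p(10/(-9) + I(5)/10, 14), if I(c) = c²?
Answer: -93/2 ≈ -46.500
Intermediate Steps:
p(s, w) = -½ (p(s, w) = 1/(-2) = -½)
-46 + p(10/(-9) + I(5)/10, 14) = -46 - ½ = -93/2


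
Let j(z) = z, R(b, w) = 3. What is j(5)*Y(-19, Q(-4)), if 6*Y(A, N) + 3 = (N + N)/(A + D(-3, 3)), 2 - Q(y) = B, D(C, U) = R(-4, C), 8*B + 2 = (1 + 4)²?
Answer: -925/384 ≈ -2.4089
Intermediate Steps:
B = 23/8 (B = -¼ + (1 + 4)²/8 = -¼ + (⅛)*5² = -¼ + (⅛)*25 = -¼ + 25/8 = 23/8 ≈ 2.8750)
D(C, U) = 3
Q(y) = -7/8 (Q(y) = 2 - 1*23/8 = 2 - 23/8 = -7/8)
Y(A, N) = -½ + N/(3*(3 + A)) (Y(A, N) = -½ + ((N + N)/(A + 3))/6 = -½ + ((2*N)/(3 + A))/6 = -½ + (2*N/(3 + A))/6 = -½ + N/(3*(3 + A)))
j(5)*Y(-19, Q(-4)) = 5*((-9 - 3*(-19) + 2*(-7/8))/(6*(3 - 19))) = 5*((⅙)*(-9 + 57 - 7/4)/(-16)) = 5*((⅙)*(-1/16)*(185/4)) = 5*(-185/384) = -925/384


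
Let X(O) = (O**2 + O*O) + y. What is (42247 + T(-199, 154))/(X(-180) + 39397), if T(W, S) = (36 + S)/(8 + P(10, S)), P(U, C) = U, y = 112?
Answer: 380318/938781 ≈ 0.40512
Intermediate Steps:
X(O) = 112 + 2*O**2 (X(O) = (O**2 + O*O) + 112 = (O**2 + O**2) + 112 = 2*O**2 + 112 = 112 + 2*O**2)
T(W, S) = 2 + S/18 (T(W, S) = (36 + S)/(8 + 10) = (36 + S)/18 = (36 + S)*(1/18) = 2 + S/18)
(42247 + T(-199, 154))/(X(-180) + 39397) = (42247 + (2 + (1/18)*154))/((112 + 2*(-180)**2) + 39397) = (42247 + (2 + 77/9))/((112 + 2*32400) + 39397) = (42247 + 95/9)/((112 + 64800) + 39397) = 380318/(9*(64912 + 39397)) = (380318/9)/104309 = (380318/9)*(1/104309) = 380318/938781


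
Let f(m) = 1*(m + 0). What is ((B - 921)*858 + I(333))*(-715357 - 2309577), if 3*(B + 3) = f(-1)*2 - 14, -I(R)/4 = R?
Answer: 2416014785800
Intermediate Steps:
I(R) = -4*R
f(m) = m (f(m) = 1*m = m)
B = -25/3 (B = -3 + (-1*2 - 14)/3 = -3 + (-2 - 14)/3 = -3 + (⅓)*(-16) = -3 - 16/3 = -25/3 ≈ -8.3333)
((B - 921)*858 + I(333))*(-715357 - 2309577) = ((-25/3 - 921)*858 - 4*333)*(-715357 - 2309577) = (-2788/3*858 - 1332)*(-3024934) = (-797368 - 1332)*(-3024934) = -798700*(-3024934) = 2416014785800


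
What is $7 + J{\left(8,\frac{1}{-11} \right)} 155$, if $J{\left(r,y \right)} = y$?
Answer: $- \frac{78}{11} \approx -7.0909$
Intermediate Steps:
$7 + J{\left(8,\frac{1}{-11} \right)} 155 = 7 + \frac{1}{-11} \cdot 155 = 7 - \frac{155}{11} = - \frac{78}{11}$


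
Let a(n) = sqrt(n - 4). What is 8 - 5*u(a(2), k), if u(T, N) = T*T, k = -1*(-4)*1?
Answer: 18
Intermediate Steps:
k = 4 (k = 4*1 = 4)
a(n) = sqrt(-4 + n)
u(T, N) = T**2
8 - 5*u(a(2), k) = 8 - 5*(sqrt(-4 + 2))**2 = 8 - 5*(sqrt(-2))**2 = 8 - 5*(I*sqrt(2))**2 = 8 - 5*(-2) = 8 + 10 = 18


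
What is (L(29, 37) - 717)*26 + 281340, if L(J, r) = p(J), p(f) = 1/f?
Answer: 7618268/29 ≈ 2.6270e+5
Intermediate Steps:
L(J, r) = 1/J
(L(29, 37) - 717)*26 + 281340 = (1/29 - 717)*26 + 281340 = -20792/29*26 + 281340 = -540592/29 + 281340 = 7618268/29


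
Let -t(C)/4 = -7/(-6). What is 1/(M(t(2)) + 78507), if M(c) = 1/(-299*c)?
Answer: 4186/328630305 ≈ 1.2738e-5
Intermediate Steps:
t(C) = -14/3 (t(C) = -(-28)/(-6) = -(-28)*(-1)/6 = -4*7/6 = -14/3)
M(c) = -1/(299*c)
1/(M(t(2)) + 78507) = 1/(-1/(299*(-14/3)) + 78507) = 1/(-1/299*(-3/14) + 78507) = 1/(3/4186 + 78507) = 1/(328630305/4186) = 4186/328630305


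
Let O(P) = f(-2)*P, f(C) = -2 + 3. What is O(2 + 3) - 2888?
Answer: -2883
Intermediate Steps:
f(C) = 1
O(P) = P (O(P) = 1*P = P)
O(2 + 3) - 2888 = (2 + 3) - 2888 = 5 - 2888 = -2883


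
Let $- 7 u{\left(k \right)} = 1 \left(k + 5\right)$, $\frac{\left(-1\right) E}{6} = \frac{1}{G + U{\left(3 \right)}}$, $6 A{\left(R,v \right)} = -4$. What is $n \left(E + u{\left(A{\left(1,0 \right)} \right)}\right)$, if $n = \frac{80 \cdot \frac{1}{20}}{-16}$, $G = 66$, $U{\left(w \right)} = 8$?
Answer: $\frac{136}{777} \approx 0.17503$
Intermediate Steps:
$A{\left(R,v \right)} = - \frac{2}{3}$ ($A{\left(R,v \right)} = \frac{1}{6} \left(-4\right) = - \frac{2}{3}$)
$E = - \frac{3}{37}$ ($E = - \frac{6}{66 + 8} = - \frac{6}{74} = \left(-6\right) \frac{1}{74} = - \frac{3}{37} \approx -0.081081$)
$n = - \frac{1}{4}$ ($n = 80 \cdot \frac{1}{20} \left(- \frac{1}{16}\right) = 4 \left(- \frac{1}{16}\right) = - \frac{1}{4} \approx -0.25$)
$u{\left(k \right)} = - \frac{5}{7} - \frac{k}{7}$ ($u{\left(k \right)} = - \frac{1 \left(k + 5\right)}{7} = - \frac{1 \left(5 + k\right)}{7} = - \frac{5 + k}{7} = - \frac{5}{7} - \frac{k}{7}$)
$n \left(E + u{\left(A{\left(1,0 \right)} \right)}\right) = - \frac{- \frac{3}{37} - \frac{13}{21}}{4} = \left(- \frac{1}{4}\right) \left(- \frac{544}{777}\right) = \frac{136}{777}$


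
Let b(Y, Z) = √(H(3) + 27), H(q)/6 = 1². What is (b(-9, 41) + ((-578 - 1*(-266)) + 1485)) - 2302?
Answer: -1129 + √33 ≈ -1123.3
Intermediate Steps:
H(q) = 6 (H(q) = 6*1² = 6*1 = 6)
b(Y, Z) = √33 (b(Y, Z) = √(6 + 27) = √33)
(b(-9, 41) + ((-578 - 1*(-266)) + 1485)) - 2302 = (√33 + ((-578 - 1*(-266)) + 1485)) - 2302 = (√33 + ((-578 + 266) + 1485)) - 2302 = (√33 + (-312 + 1485)) - 2302 = (√33 + 1173) - 2302 = (1173 + √33) - 2302 = -1129 + √33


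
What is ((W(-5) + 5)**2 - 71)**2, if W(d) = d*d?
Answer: 687241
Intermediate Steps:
W(d) = d**2
((W(-5) + 5)**2 - 71)**2 = (((-5)**2 + 5)**2 - 71)**2 = ((25 + 5)**2 - 71)**2 = (30**2 - 71)**2 = (900 - 71)**2 = 829**2 = 687241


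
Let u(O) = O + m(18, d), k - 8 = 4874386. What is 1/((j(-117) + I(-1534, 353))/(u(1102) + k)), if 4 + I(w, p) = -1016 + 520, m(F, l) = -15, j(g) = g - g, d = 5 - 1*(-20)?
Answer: -4875481/500 ≈ -9751.0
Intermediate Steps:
d = 25 (d = 5 + 20 = 25)
j(g) = 0
k = 4874394 (k = 8 + 4874386 = 4874394)
I(w, p) = -500 (I(w, p) = -4 + (-1016 + 520) = -4 - 496 = -500)
u(O) = -15 + O (u(O) = O - 15 = -15 + O)
1/((j(-117) + I(-1534, 353))/(u(1102) + k)) = 1/((0 - 500)/((-15 + 1102) + 4874394)) = 1/(-500/(1087 + 4874394)) = 1/(-500/4875481) = -4875481/500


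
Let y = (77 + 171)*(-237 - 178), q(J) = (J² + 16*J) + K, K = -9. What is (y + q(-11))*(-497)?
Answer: 51183048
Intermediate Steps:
q(J) = -9 + J² + 16*J (q(J) = (J² + 16*J) - 9 = -9 + J² + 16*J)
y = -102920 (y = 248*(-415) = -102920)
(y + q(-11))*(-497) = (-102920 + (-9 + (-11)² + 16*(-11)))*(-497) = (-102920 + (-9 + 121 - 176))*(-497) = (-102920 - 64)*(-497) = -102984*(-497) = 51183048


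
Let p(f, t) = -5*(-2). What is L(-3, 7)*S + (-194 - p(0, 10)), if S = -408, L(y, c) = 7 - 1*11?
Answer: 1428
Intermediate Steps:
L(y, c) = -4 (L(y, c) = 7 - 11 = -4)
p(f, t) = 10
L(-3, 7)*S + (-194 - p(0, 10)) = -4*(-408) + (-194 - 1*10) = 1632 + (-194 - 10) = 1632 - 204 = 1428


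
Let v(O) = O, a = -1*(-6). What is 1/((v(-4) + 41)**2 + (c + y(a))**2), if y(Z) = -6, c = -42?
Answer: 1/3673 ≈ 0.00027226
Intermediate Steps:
a = 6
1/((v(-4) + 41)**2 + (c + y(a))**2) = 1/((-4 + 41)**2 + (-42 - 6)**2) = 1/(37**2 + (-48)**2) = 1/(1369 + 2304) = 1/3673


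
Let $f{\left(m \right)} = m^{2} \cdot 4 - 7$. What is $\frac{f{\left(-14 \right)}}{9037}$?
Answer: $\frac{111}{1291} \approx 0.08598$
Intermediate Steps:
$f{\left(m \right)} = -7 + 4 m^{2}$ ($f{\left(m \right)} = 4 m^{2} - 7 = -7 + 4 m^{2}$)
$\frac{f{\left(-14 \right)}}{9037} = \frac{-7 + 4 \left(-14\right)^{2}}{9037} = \left(-7 + 4 \cdot 196\right) \frac{1}{9037} = \left(-7 + 784\right) \frac{1}{9037} = 777 \cdot \frac{1}{9037} = \frac{111}{1291}$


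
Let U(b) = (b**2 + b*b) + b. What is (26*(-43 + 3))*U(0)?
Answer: 0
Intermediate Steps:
U(b) = b + 2*b**2 (U(b) = (b**2 + b**2) + b = 2*b**2 + b = b + 2*b**2)
(26*(-43 + 3))*U(0) = (26*(-43 + 3))*(0*(1 + 2*0)) = (26*(-40))*(0*(1 + 0)) = -0 = -1040*0 = 0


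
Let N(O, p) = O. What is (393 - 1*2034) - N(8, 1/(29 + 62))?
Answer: -1649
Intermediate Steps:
(393 - 1*2034) - N(8, 1/(29 + 62)) = (393 - 1*2034) - 1*8 = (393 - 2034) - 8 = -1641 - 8 = -1649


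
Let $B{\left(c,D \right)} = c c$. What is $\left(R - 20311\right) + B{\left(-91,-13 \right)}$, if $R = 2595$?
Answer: $-9435$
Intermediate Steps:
$B{\left(c,D \right)} = c^{2}$
$\left(R - 20311\right) + B{\left(-91,-13 \right)} = \left(2595 - 20311\right) + \left(-91\right)^{2} = -17716 + 8281 = -9435$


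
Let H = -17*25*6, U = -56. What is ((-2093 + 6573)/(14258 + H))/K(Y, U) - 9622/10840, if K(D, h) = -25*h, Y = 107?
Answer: -14077461/15864340 ≈ -0.88737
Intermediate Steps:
H = -2550 (H = -425*6 = -2550)
((-2093 + 6573)/(14258 + H))/K(Y, U) - 9622/10840 = ((-2093 + 6573)/(14258 - 2550))/((-25*(-56))) - 9622/10840 = (4480/11708)/1400 - 9622/10840 = (4480*(1/11708))*(1/1400) - 1*4811/5420 = (1120/2927)*(1/1400) - 4811/5420 = 4/14635 - 4811/5420 = -14077461/15864340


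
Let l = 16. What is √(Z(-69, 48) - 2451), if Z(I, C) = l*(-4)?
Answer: I*√2515 ≈ 50.15*I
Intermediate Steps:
Z(I, C) = -64 (Z(I, C) = 16*(-4) = -64)
√(Z(-69, 48) - 2451) = √(-64 - 2451) = √(-2515) = I*√2515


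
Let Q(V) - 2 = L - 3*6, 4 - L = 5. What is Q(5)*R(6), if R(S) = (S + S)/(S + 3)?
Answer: -68/3 ≈ -22.667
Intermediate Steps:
L = -1 (L = 4 - 1*5 = 4 - 5 = -1)
R(S) = 2*S/(3 + S) (R(S) = (2*S)/(3 + S) = 2*S/(3 + S))
Q(V) = -17 (Q(V) = 2 + (-1 - 3*6) = 2 + (-1 - 18) = 2 - 19 = -17)
Q(5)*R(6) = -34*6/(3 + 6) = -34*6/9 = -17*4/3 = -68/3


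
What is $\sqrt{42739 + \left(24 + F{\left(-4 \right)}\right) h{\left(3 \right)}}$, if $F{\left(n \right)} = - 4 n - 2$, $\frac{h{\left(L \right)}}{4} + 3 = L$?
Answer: $\sqrt{42739} \approx 206.73$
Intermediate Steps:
$h{\left(L \right)} = -12 + 4 L$
$F{\left(n \right)} = -2 - 4 n$
$\sqrt{42739 + \left(24 + F{\left(-4 \right)}\right) h{\left(3 \right)}} = \sqrt{42739 + \left(24 - -14\right) \left(-12 + 4 \cdot 3\right)} = \sqrt{42739 + \left(24 + \left(-2 + 16\right)\right) \left(-12 + 12\right)} = \sqrt{42739 + \left(24 + 14\right) 0} = \sqrt{42739 + 38 \cdot 0} = \sqrt{42739 + 0} = \sqrt{42739}$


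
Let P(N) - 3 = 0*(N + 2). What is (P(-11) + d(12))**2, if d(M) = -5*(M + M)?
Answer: 13689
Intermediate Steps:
P(N) = 3 (P(N) = 3 + 0*(N + 2) = 3 + 0*(2 + N) = 3 + 0 = 3)
d(M) = -10*M
(P(-11) + d(12))**2 = (3 - 10*12)**2 = (3 - 120)**2 = (-117)**2 = 13689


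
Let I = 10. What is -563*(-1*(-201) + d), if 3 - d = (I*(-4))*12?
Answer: -385092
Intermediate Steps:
d = 483 (d = 3 - 10*(-4)*12 = 3 - (-40)*12 = 3 - 1*(-480) = 3 + 480 = 483)
-563*(-1*(-201) + d) = -563*(-1*(-201) + 483) = -563*(201 + 483) = -563*684 = -385092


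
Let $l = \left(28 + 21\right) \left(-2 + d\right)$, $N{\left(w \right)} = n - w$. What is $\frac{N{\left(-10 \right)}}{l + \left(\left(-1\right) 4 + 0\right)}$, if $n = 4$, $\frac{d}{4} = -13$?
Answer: $- \frac{7}{1325} \approx -0.005283$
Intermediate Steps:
$d = -52$ ($d = 4 \left(-13\right) = -52$)
$N{\left(w \right)} = 4 - w$
$l = -2646$ ($l = \left(28 + 21\right) \left(-2 - 52\right) = 49 \left(-54\right) = -2646$)
$\frac{N{\left(-10 \right)}}{l + \left(\left(-1\right) 4 + 0\right)} = \frac{4 - -10}{-2646 + \left(\left(-1\right) 4 + 0\right)} = \frac{4 + 10}{-2646 + \left(-4 + 0\right)} = \frac{1}{-2646 - 4} \cdot 14 = \frac{1}{-2650} \cdot 14 = \left(- \frac{1}{2650}\right) 14 = - \frac{7}{1325}$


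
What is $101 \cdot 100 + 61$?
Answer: $10161$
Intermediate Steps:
$101 \cdot 100 + 61 = 10100 + 61 = 10161$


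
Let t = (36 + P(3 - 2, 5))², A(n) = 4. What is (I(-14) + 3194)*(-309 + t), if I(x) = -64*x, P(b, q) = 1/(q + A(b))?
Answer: 329637640/81 ≈ 4.0696e+6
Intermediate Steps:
P(b, q) = 1/(4 + q) (P(b, q) = 1/(q + 4) = 1/(4 + q))
t = 105625/81 (t = (36 + 1/(4 + 5))² = (36 + 1/9)² = (36 + ⅑)² = (325/9)² = 105625/81 ≈ 1304.0)
(I(-14) + 3194)*(-309 + t) = (-64*(-14) + 3194)*(-309 + 105625/81) = (896 + 3194)*(80596/81) = 4090*(80596/81) = 329637640/81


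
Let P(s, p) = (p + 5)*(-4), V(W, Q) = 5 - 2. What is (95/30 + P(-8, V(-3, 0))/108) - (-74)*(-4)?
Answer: -15829/54 ≈ -293.13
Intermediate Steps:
V(W, Q) = 3
P(s, p) = -20 - 4*p (P(s, p) = (5 + p)*(-4) = -20 - 4*p)
(95/30 + P(-8, V(-3, 0))/108) - (-74)*(-4) = (95/30 + (-20 - 4*3)/108) - (-74)*(-4) = (95*(1/30) + (-20 - 12)*(1/108)) - 1*296 = (19/6 - 32*1/108) - 296 = (19/6 - 8/27) - 296 = 155/54 - 296 = -15829/54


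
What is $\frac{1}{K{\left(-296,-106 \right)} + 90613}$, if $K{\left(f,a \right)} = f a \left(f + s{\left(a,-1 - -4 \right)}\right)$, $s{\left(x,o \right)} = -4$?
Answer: $- \frac{1}{9322187} \approx -1.0727 \cdot 10^{-7}$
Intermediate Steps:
$K{\left(f,a \right)} = a f \left(-4 + f\right)$ ($K{\left(f,a \right)} = f a \left(f - 4\right) = a f \left(-4 + f\right)$)
$\frac{1}{K{\left(-296,-106 \right)} + 90613} = \frac{1}{\left(-106\right) \left(-296\right) \left(-4 - 296\right) + 90613} = \frac{1}{\left(-106\right) \left(-296\right) \left(-300\right) + 90613} = \frac{1}{-9412800 + 90613} = \frac{1}{-9322187} = - \frac{1}{9322187}$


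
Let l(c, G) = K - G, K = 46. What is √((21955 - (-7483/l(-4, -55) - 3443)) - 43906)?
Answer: 5*I*√7521773/101 ≈ 135.77*I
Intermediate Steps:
l(c, G) = 46 - G
√((21955 - (-7483/l(-4, -55) - 3443)) - 43906) = √((21955 - (-7483/(46 - 1*(-55)) - 3443)) - 43906) = √((21955 - (-7483/(46 + 55) - 3443)) - 43906) = √((21955 - (-7483/101 - 3443)) - 43906) = √((21955 - 1*(-355226/101)) - 43906) = √((21955 + 355226/101) - 43906) = √(2572681/101 - 43906) = √(-1861825/101) = 5*I*√7521773/101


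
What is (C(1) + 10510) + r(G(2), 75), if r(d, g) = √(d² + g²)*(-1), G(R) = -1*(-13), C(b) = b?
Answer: 10511 - √5794 ≈ 10435.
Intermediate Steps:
G(R) = 13
r(d, g) = -√(d² + g²)
(C(1) + 10510) + r(G(2), 75) = (1 + 10510) - √(13² + 75²) = 10511 - √(169 + 5625) = 10511 - √5794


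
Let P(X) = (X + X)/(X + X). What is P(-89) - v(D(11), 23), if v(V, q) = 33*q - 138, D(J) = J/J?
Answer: -620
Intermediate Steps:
P(X) = 1 (P(X) = (2*X)/((2*X)) = (2*X)*(1/(2*X)) = 1)
D(J) = 1
v(V, q) = -138 + 33*q
P(-89) - v(D(11), 23) = 1 - (-138 + 33*23) = 1 - (-138 + 759) = 1 - 1*621 = 1 - 621 = -620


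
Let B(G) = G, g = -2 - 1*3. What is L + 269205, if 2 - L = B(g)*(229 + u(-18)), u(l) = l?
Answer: 270262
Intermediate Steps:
g = -5 (g = -2 - 3 = -5)
L = 1057 (L = 2 - (-5)*(229 - 18) = 2 - (-5)*211 = 2 - 1*(-1055) = 2 + 1055 = 1057)
L + 269205 = 1057 + 269205 = 270262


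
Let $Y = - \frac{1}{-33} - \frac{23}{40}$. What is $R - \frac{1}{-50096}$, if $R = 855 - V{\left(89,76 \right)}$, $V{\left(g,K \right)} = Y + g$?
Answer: $\frac{6336135983}{8265840} \approx 766.54$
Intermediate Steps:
$Y = - \frac{719}{1320}$ ($Y = \left(-1\right) \left(- \frac{1}{33}\right) - \frac{23}{40} = \frac{1}{33} - \frac{23}{40} = - \frac{719}{1320} \approx -0.5447$)
$V{\left(g,K \right)} = - \frac{719}{1320} + g$
$R = \frac{1011839}{1320}$ ($R = 855 - \left(- \frac{719}{1320} + 89\right) = 855 - \frac{116761}{1320} = \frac{1011839}{1320} \approx 766.54$)
$R - \frac{1}{-50096} = \frac{1011839}{1320} - \frac{1}{-50096} = \frac{1011839}{1320} - - \frac{1}{50096} = \frac{1011839}{1320} + \frac{1}{50096} = \frac{6336135983}{8265840}$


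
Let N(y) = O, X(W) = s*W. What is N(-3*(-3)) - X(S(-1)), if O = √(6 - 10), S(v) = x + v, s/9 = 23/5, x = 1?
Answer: 2*I ≈ 2.0*I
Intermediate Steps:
s = 207/5 (s = 9*(23/5) = 207/5 ≈ 41.400)
S(v) = 1 + v
X(W) = 207*W/5
O = 2*I (O = √(-4) = 2*I ≈ 2.0*I)
N(y) = 2*I
N(-3*(-3)) - X(S(-1)) = 2*I - 207*(1 - 1)/5 = 2*I - 207*0/5 = 2*I - 1*0 = 2*I + 0 = 2*I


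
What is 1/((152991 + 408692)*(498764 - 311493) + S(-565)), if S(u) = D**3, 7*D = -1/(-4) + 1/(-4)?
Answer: 1/105186937093 ≈ 9.5069e-12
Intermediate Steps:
D = 0 (D = (-1/(-4) + 1/(-4))/7 = (-1*(-1/4) + 1*(-1/4))/7 = (1/4 - 1/4)/7 = (1/7)*0 = 0)
S(u) = 0 (S(u) = 0**3 = 0)
1/((152991 + 408692)*(498764 - 311493) + S(-565)) = 1/((152991 + 408692)*(498764 - 311493) + 0) = 1/(561683*187271 + 0) = 1/(105186937093 + 0) = 1/105186937093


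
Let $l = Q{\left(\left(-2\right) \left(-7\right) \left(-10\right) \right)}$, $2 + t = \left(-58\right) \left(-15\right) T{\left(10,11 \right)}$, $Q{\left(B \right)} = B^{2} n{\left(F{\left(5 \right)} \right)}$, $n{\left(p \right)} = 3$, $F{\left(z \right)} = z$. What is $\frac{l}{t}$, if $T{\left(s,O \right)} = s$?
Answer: $\frac{29400}{4349} \approx 6.7602$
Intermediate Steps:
$Q{\left(B \right)} = 3 B^{2}$ ($Q{\left(B \right)} = B^{2} \cdot 3 = 3 B^{2}$)
$t = 8698$ ($t = -2 + \left(-58\right) \left(-15\right) 10 = -2 + 870 \cdot 10 = -2 + 8700 = 8698$)
$l = 58800$ ($l = 3 \left(\left(-2\right) \left(-7\right) \left(-10\right)\right)^{2} = 3 \left(14 \left(-10\right)\right)^{2} = 3 \left(-140\right)^{2} = 3 \cdot 19600 = 58800$)
$\frac{l}{t} = \frac{58800}{8698} = 58800 \cdot \frac{1}{8698} = \frac{29400}{4349}$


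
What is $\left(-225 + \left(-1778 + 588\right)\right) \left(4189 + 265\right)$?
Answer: $-6302410$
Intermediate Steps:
$\left(-225 + \left(-1778 + 588\right)\right) \left(4189 + 265\right) = \left(-225 - 1190\right) 4454 = \left(-1415\right) 4454 = -6302410$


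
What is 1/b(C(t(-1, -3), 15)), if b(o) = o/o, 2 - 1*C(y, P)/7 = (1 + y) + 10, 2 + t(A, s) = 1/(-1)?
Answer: 1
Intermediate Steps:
t(A, s) = -3 (t(A, s) = -2 + 1/(-1) = -2 - 1 = -3)
C(y, P) = -63 - 7*y (C(y, P) = 14 - 7*((1 + y) + 10) = 14 - 7*(11 + y) = 14 + (-77 - 7*y) = -63 - 7*y)
b(o) = 1
1/b(C(t(-1, -3), 15)) = 1/1 = 1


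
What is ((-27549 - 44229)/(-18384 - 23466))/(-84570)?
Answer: -11963/589875750 ≈ -2.0281e-5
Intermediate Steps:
((-27549 - 44229)/(-18384 - 23466))/(-84570) = -71778/(-41850)*(-1/84570) = -71778*(-1/41850)*(-1/84570) = (11963/6975)*(-1/84570) = -11963/589875750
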